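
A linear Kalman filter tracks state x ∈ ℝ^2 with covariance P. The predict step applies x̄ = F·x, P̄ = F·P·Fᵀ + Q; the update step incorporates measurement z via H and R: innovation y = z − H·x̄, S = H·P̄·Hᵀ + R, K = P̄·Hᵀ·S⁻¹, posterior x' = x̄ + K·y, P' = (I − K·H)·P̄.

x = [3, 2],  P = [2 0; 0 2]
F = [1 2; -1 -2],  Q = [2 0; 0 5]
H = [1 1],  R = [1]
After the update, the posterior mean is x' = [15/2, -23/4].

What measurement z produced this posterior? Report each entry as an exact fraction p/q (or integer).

x̄ = F·x = [7, -7]
P̄ = F·P·Fᵀ + Q = [12 -10; -10 15]
S = H·P̄·Hᵀ + R = [8]
K = P̄·Hᵀ·S⁻¹ = [1/4; 5/8]
x' − x̄ = [1/2, 5/4] = K·y
y = (KᵀK)⁻¹·Kᵀ·(x' − x̄) = [2]
z = y + H·x̄ = [2] + [0] = [2]

z = [2]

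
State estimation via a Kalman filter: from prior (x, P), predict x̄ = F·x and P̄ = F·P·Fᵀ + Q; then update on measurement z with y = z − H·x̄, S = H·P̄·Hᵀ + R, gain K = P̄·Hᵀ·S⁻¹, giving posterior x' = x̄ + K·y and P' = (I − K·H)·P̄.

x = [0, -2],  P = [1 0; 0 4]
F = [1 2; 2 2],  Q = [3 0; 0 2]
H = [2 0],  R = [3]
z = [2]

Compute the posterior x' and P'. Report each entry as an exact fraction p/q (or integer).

x' = [68/83, 28/83]
P' = [60/83 54/83; 54/83 530/83]

x̄ = F·x = [-4, -4]
P̄ = F·P·Fᵀ + Q = [20 18; 18 22]
y = z − H·x̄ = [10]
S = H·P̄·Hᵀ + R = [83]
K = P̄·Hᵀ·S⁻¹ = [40/83; 36/83]
x' = x̄ + K·y = [68/83, 28/83]
P' = (I − K·H)·P̄ = [60/83 54/83; 54/83 530/83]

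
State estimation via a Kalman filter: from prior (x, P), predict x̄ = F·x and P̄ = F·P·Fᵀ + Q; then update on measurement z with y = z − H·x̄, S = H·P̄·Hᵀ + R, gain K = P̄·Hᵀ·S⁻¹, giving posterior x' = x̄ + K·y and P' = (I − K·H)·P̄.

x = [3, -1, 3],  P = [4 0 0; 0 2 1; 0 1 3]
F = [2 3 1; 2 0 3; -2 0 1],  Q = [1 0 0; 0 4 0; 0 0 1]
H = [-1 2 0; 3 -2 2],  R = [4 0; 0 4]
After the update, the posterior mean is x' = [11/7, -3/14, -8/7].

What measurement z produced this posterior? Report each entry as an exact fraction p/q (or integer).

z = [-3, 3]

x̄ = F·x = [6, 15, -3]
P̄ = F·P·Fᵀ + Q = [44 34 -10; 34 47 -7; -10 -7 20]
S = H·P̄·Hᵀ + R = [100 -56; -56 196]
K = P̄·Hᵀ·S⁻¹ = [64/147 359/1029; 34/49 115/686; 5/147 136/1029]
x' − x̄ = [-31/7, -213/14, 13/7] = K·y
y = (KᵀK)⁻¹·Kᵀ·(x' − x̄) = [-27, 21]
z = y + H·x̄ = [-27, 21] + [24, -18] = [-3, 3]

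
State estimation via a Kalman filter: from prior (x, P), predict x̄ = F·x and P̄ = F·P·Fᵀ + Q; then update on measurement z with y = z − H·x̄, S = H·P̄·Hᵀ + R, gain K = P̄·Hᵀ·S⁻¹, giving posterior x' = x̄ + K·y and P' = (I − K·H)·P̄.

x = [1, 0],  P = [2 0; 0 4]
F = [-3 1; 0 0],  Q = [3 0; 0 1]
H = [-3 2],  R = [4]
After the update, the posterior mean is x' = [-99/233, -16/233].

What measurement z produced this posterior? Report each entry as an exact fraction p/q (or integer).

z = [1]

x̄ = F·x = [-3, 0]
P̄ = F·P·Fᵀ + Q = [25 0; 0 1]
S = H·P̄·Hᵀ + R = [233]
K = P̄·Hᵀ·S⁻¹ = [-75/233; 2/233]
x' − x̄ = [600/233, -16/233] = K·y
y = (KᵀK)⁻¹·Kᵀ·(x' − x̄) = [-8]
z = y + H·x̄ = [-8] + [9] = [1]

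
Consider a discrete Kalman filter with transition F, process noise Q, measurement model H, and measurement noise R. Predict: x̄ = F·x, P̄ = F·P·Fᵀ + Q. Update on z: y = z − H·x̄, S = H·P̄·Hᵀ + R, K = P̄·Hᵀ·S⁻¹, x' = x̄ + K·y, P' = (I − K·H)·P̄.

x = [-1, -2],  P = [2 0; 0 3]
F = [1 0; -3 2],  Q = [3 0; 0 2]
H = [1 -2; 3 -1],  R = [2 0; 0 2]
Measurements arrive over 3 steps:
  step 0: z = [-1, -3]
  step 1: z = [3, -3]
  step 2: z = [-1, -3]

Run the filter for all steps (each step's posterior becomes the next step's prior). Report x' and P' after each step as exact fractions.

step 0: x' = [-1877/1822, -41/911], P' = [315/911 304/911; 304/911 652/911]
step 1: x' = [-39726/31303, -44348/31303], P' = [131962/406939 118422/406939; 118422/406939 254008/406939]
step 2: x' = [-14116336/14912993, 2027332/14912993], P' = [14465449/44738979 4317876/14912993; 4317876/14912993 9273948/14912993]

step 0: x̄ = F·x = [-1, -1]
step 0: P̄ = F·P·Fᵀ + Q = [5 -6; -6 32]
step 0: y = z − H·x̄ = [-2, -1]
step 0: S = H·P̄·Hᵀ + R = [159 121; 121 115]
step 0: K = P̄·Hᵀ·S⁻¹ = [-293/1822 641/1822; -500/911 130/911]
step 0: x' = x̄ + K·y = [-1877/1822, -41/911]
step 0: P' = (I − K·H)·P̄ = [315/911 304/911; 304/911 652/911]
step 1: x̄ = F·x = [-1877/1822, 5467/1822]
step 1: P̄ = F·P·Fᵀ + Q = [3048/911 -337/911; -337/911 3617/911]
step 1: y = z − H·x̄ = [18277/1822, 2816/911]
step 1: S = H·P̄·Hᵀ + R = [20686/911 18737/911; 18737/911 34893/911]
step 1: K = P̄·Hᵀ·S⁻¹ = [-52441/406939 138732/406939; -194797/406939 50629/406939]
step 1: x' = x̄ + K·y = [-39726/31303, -44348/31303]
step 1: P' = (I − K·H)·P̄ = [131962/406939 118422/406939; 118422/406939 254008/406939]
step 2: x̄ = F·x = [-39726/31303, 30482/31303]
step 2: P̄ = F·P·Fᵀ + Q = [1352779/406939 -12234/31303; -12234/31303 122808/31303]
step 2: y = z − H·x̄ = [69387/31303, 55751/31303]
step 2: S = H·P̄·Hᵀ + R = [9188841/406939 8364639/406939; 8364639/406939 15539645/406939]
step 2: K = P̄·Hᵀ·S⁻¹ = [-11441807/89477958 10147573/29825986; -7115010/14912993 1839840/14912993]
step 2: x' = x̄ + K·y = [-14116336/14912993, 2027332/14912993]
step 2: P' = (I − K·H)·P̄ = [14465449/44738979 4317876/14912993; 4317876/14912993 9273948/14912993]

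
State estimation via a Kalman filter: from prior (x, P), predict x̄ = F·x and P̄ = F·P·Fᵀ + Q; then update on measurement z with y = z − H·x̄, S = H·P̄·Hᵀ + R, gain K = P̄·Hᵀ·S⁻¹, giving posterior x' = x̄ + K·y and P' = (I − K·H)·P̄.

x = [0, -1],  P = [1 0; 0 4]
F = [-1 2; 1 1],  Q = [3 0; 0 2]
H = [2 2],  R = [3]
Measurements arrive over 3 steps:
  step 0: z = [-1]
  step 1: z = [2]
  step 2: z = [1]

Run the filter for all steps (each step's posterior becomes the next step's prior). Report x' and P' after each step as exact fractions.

step 0: x' = [-64/167, -27/167], P' = [424/167 -343/167; -343/167 385/167]
step 1: x' = [770/571, -223/571], P' = [53511/17701 -41991/17701; -41991/17701 43371/17701]
step 2: x' = [-1254668/1968479, 2150139/1968479], P' = [6217482/1968479 -4899576/1968479; -4899576/1968479 5018202/1968479]

step 0: x̄ = F·x = [-2, -1]
step 0: P̄ = F·P·Fᵀ + Q = [20 7; 7 7]
step 0: y = z − H·x̄ = [5]
step 0: S = H·P̄·Hᵀ + R = [167]
step 0: K = P̄·Hᵀ·S⁻¹ = [54/167; 28/167]
step 0: x' = x̄ + K·y = [-64/167, -27/167]
step 0: P' = (I − K·H)·P̄ = [424/167 -343/167; -343/167 385/167]
step 1: x̄ = F·x = [10/167, -91/167]
step 1: P̄ = F·P·Fᵀ + Q = [3837/167 3/167; 3/167 457/167]
step 1: y = z − H·x̄ = [496/167]
step 1: S = H·P̄·Hᵀ + R = [17701/167]
step 1: K = P̄·Hᵀ·S⁻¹ = [7680/17701; 920/17701]
step 1: x' = x̄ + K·y = [770/571, -223/571]
step 1: P' = (I − K·H)·P̄ = [53511/17701 -41991/17701; -41991/17701 43371/17701]
step 2: x̄ = F·x = [-1216/571, 547/571]
step 2: P̄ = F·P·Fᵀ + Q = [448062/17701 -8760/17701; -8760/17701 48302/17701]
step 2: y = z − H·x̄ = [1909/571]
step 2: S = H·P̄·Hᵀ + R = [1968479/17701]
step 2: K = P̄·Hᵀ·S⁻¹ = [878604/1968479; 79084/1968479]
step 2: x' = x̄ + K·y = [-1254668/1968479, 2150139/1968479]
step 2: P' = (I − K·H)·P̄ = [6217482/1968479 -4899576/1968479; -4899576/1968479 5018202/1968479]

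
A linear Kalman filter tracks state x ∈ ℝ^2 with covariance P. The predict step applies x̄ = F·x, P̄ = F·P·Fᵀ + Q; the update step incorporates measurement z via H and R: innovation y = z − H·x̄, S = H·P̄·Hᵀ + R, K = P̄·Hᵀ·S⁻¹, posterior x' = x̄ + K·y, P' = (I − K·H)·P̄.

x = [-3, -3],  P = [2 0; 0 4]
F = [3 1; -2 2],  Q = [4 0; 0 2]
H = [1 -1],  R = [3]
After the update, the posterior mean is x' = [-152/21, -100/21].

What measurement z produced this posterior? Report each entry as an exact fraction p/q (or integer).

z = [-2]

x̄ = F·x = [-12, 0]
P̄ = F·P·Fᵀ + Q = [26 -4; -4 26]
S = H·P̄·Hᵀ + R = [63]
K = P̄·Hᵀ·S⁻¹ = [10/21; -10/21]
x' − x̄ = [100/21, -100/21] = K·y
y = (KᵀK)⁻¹·Kᵀ·(x' − x̄) = [10]
z = y + H·x̄ = [10] + [-12] = [-2]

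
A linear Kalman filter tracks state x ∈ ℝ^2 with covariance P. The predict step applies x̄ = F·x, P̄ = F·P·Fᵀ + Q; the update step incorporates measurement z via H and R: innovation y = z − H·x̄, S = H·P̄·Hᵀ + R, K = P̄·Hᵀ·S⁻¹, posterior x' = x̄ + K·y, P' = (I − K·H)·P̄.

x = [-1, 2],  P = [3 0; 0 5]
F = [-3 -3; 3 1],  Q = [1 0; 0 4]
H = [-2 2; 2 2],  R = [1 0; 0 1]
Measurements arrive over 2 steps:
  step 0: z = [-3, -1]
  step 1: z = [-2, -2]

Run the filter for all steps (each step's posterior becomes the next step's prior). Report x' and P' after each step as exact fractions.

step 0: x' = [27073/56169, -19115/18723], P' = [6985/56169 -14/18723; -14/18723 772/6241]
step 1: x' = [107672/1257477, -1976626/2095795], P' = [150490/1257477 -1849/1257477; -1849/1257477 765053/6287385]

step 0: x̄ = F·x = [-3, -1]
step 0: P̄ = F·P·Fᵀ + Q = [73 -42; -42 36]
step 0: y = z − H·x̄ = [-7, 7]
step 0: S = H·P̄·Hᵀ + R = [773 -148; -148 101]
step 0: K = P̄·Hᵀ·S⁻¹ = [-14054/56169 13886/56169; 4660/18723 4604/18723]
step 0: x' = x̄ + K·y = [27073/56169, -19115/18723]
step 0: P' = (I − K·H)·P̄ = [6985/56169 -14/18723; -14/18723 772/6241]
step 1: x̄ = F·x = [30272/18723, 7958/18723]
step 1: P̄ = F·P·Fᵀ + Q = [20090/6241 -9245/6241; -9245/6241 32693/6241]
step 1: y = z − H·x̄ = [2394/6241, -113906/18723]
step 1: S = H·P̄·Hᵀ + R = [291333/6241 50412/6241; 50412/6241 143413/6241]
step 1: K = P̄·Hᵀ·S⁻¹ = [-304678/1257477 99094/419159; 1548596/6287385 503872/2095795]
step 1: x' = x̄ + K·y = [107672/1257477, -1976626/2095795]
step 1: P' = (I − K·H)·P̄ = [150490/1257477 -1849/1257477; -1849/1257477 765053/6287385]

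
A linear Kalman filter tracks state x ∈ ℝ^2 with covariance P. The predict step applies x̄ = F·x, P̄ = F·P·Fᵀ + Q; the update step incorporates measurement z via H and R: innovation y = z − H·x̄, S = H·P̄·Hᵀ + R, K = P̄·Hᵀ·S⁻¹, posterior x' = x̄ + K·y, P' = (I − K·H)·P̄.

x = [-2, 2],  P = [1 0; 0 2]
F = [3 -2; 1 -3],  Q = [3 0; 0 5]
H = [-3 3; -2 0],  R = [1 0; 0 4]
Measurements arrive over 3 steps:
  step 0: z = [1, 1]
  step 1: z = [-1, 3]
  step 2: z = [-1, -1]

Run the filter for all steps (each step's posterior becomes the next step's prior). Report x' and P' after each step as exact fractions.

step 0: x̄ = F·x = [-10, -8]
step 0: P̄ = F·P·Fᵀ + Q = [20 15; 15 24]
step 0: y = z − H·x̄ = [-5, -19]
step 0: S = H·P̄·Hᵀ + R = [127 30; 30 84]
step 0: K = P̄·Hᵀ·S⁻¹ = [-5/814 -2315/4884; 12/37 -35/74]
step 0: x' = x̄ + K·y = [-4705/4884, -47/74]
step 0: P' = (I − K·H)·P̄ = [2315/2442 35/37; 35/37 39/37]
step 1: x̄ = F·x = [-2637/1628, 4601/4884]
step 1: P̄ = F·P·Fᵀ + Q = [3579/814 -1007/814; -1007/814 23831/2442]
step 1: y = z − H·x̄ = [-3535/407, -195/814]
step 1: S = H·P̄·Hᵀ + R = [61322/407 13758/407; 13758/407 8786/407]
step 1: K = P̄·Hᵀ·S⁻¹ = [-6879/214676 -76677/214676; 127895/429352 -151061/429352]
step 1: x' = x̄ + K·y = [-31719/25256, -236531/151536]
step 1: P' = (I − K·H)·P̄ = [76677/107338 151061/214676; 151061/214676 1034261/1288056]
step 2: x̄ = F·x = [-12235/18942, 173093/50512]
step 2: P̄ = F·P·Fᵀ + Q = [675742/161007 -2461/3157; -2461/3157 220207/25256]
step 2: y = z − H·x̄ = [-667671/50512, -21706/9471]
step 2: S = H·P̄·Hᵀ + R = [56363359/429352 1602506/53669; 1602506/53669 3346996/161007]
step 2: K = P̄·Hᵀ·S⁻¹ = [-19230072/591660575 -211285249/591660575; 175758789/591660575 -208080237/591660575]
step 2: x' = x̄ + K·y = [6477293/10757465, 6588343/21514930]
step 2: P' = (I − K·H)·P̄ = [422570498/591660575 416160474/591660575; 416160474/591660575 474746737/591660575]

step 0: x' = [-4705/4884, -47/74], P' = [2315/2442 35/37; 35/37 39/37]
step 1: x' = [-31719/25256, -236531/151536], P' = [76677/107338 151061/214676; 151061/214676 1034261/1288056]
step 2: x' = [6477293/10757465, 6588343/21514930], P' = [422570498/591660575 416160474/591660575; 416160474/591660575 474746737/591660575]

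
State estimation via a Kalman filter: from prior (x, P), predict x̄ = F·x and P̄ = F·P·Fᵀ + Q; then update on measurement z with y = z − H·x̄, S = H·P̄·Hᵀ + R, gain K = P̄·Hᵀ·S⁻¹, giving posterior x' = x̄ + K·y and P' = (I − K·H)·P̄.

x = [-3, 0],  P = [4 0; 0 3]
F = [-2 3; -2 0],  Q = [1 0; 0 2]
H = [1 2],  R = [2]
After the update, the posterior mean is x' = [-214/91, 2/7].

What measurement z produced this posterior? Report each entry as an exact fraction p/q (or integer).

z = [-2]

x̄ = F·x = [6, 6]
P̄ = F·P·Fᵀ + Q = [44 16; 16 18]
S = H·P̄·Hᵀ + R = [182]
K = P̄·Hᵀ·S⁻¹ = [38/91; 2/7]
x' − x̄ = [-760/91, -40/7] = K·y
y = (KᵀK)⁻¹·Kᵀ·(x' − x̄) = [-20]
z = y + H·x̄ = [-20] + [18] = [-2]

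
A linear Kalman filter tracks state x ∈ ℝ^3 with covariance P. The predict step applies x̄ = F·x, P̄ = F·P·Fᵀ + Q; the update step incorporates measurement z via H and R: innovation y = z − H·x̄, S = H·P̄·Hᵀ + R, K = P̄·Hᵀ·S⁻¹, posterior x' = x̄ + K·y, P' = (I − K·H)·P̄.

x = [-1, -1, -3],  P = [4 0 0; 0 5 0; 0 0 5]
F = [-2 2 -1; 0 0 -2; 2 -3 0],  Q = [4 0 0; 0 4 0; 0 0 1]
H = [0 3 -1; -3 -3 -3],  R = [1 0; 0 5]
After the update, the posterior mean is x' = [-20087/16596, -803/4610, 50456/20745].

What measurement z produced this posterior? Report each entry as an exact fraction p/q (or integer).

x̄ = F·x = [3, 6, 1]
P̄ = F·P·Fᵀ + Q = [45 10 -46; 10 24 0; -46 0 62]
S = H·P̄·Hᵀ + R = [279 -258; -258 536]
K = P̄·Hᵀ·S⁻¹ = [3377/8298 805/5532; 341/2305 -549/4610; -11404/20745 -2449/6915]
x' − x̄ = [-69875/16596, -28463/4610, 29711/20745] = K·y
y = (KᵀK)⁻¹·Kᵀ·(x' − x̄) = [-20, 27]
z = y + H·x̄ = [-20, 27] + [17, -30] = [-3, -3]

z = [-3, -3]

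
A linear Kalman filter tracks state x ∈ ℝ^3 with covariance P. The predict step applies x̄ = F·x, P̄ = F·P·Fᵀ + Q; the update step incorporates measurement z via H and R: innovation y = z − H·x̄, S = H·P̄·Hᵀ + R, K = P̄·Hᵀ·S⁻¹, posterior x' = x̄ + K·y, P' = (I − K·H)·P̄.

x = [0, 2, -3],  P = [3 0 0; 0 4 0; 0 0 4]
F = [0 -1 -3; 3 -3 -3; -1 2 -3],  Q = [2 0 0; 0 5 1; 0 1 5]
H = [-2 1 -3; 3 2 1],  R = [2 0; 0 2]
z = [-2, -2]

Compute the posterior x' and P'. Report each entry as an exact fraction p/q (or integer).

x' = [-105719/143668, -29613/71834, 37720/35917]
P' = [328381/143668 -156323/71834 -79869/35917; -156323/71834 88853/35917 77410/35917; -79869/35917 77410/35917 84960/35917]

x̄ = F·x = [7, 3, 13]
P̄ = F·P·Fᵀ + Q = [42 48 28; 48 104 4; 28 4 60]
y = z − H·x̄ = [48, -42]
S = H·P̄·Hᵀ + R = [934 -600; -600 1616]
K = P̄·Hᵀ·S⁻¹ = [-2745/71834 40375/287336; 6473/35917 41263/143668; -8866/35917 173/71834]
x' = x̄ + K·y = [-105719/143668, -29613/71834, 37720/35917]
P' = (I − K·H)·P̄ = [328381/143668 -156323/71834 -79869/35917; -156323/71834 88853/35917 77410/35917; -79869/35917 77410/35917 84960/35917]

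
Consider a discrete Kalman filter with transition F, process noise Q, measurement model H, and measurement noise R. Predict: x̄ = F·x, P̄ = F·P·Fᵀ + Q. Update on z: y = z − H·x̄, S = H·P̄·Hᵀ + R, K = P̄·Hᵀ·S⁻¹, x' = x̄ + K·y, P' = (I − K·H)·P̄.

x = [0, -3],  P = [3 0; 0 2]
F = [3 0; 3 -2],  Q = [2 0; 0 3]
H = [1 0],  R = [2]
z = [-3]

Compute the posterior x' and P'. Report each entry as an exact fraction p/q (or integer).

x' = [-87/31, 105/31]
P' = [58/31 54/31; 54/31 449/31]

x̄ = F·x = [0, 6]
P̄ = F·P·Fᵀ + Q = [29 27; 27 38]
y = z − H·x̄ = [-3]
S = H·P̄·Hᵀ + R = [31]
K = P̄·Hᵀ·S⁻¹ = [29/31; 27/31]
x' = x̄ + K·y = [-87/31, 105/31]
P' = (I − K·H)·P̄ = [58/31 54/31; 54/31 449/31]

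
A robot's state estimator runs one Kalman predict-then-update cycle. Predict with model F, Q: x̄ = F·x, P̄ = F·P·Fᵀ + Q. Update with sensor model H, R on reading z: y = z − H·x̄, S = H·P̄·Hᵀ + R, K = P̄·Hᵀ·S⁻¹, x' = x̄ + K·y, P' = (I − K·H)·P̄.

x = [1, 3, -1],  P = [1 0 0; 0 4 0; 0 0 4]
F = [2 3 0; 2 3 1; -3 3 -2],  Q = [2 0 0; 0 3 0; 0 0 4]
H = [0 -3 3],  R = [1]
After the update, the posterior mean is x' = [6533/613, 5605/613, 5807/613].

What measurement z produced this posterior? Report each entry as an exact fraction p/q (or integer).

z = [1]

x̄ = F·x = [11, 10, 8]
P̄ = F·P·Fᵀ + Q = [42 40 30; 40 47 22; 30 22 65]
S = H·P̄·Hᵀ + R = [613]
K = P̄·Hᵀ·S⁻¹ = [-30/613; -75/613; 129/613]
x' − x̄ = [-210/613, -525/613, 903/613] = K·y
y = (KᵀK)⁻¹·Kᵀ·(x' − x̄) = [7]
z = y + H·x̄ = [7] + [-6] = [1]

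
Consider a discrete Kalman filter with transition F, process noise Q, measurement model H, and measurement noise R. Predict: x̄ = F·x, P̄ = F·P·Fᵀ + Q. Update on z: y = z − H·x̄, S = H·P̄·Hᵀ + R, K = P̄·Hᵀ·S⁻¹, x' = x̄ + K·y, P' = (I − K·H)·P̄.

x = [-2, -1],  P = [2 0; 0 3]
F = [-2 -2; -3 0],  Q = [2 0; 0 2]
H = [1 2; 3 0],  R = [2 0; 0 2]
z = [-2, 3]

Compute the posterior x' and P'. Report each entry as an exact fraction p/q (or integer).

x̄ = F·x = [6, 6]
P̄ = F·P·Fᵀ + Q = [22 12; 12 20]
y = z − H·x̄ = [-20, -15]
S = H·P̄·Hᵀ + R = [152 138; 138 200]
K = P̄·Hᵀ·S⁻¹ = [23/2839 921/2839; 1358/2839 -426/2839]
x' = x̄ + K·y = [2759/2839, -3736/2839]
P' = (I − K·H)·P̄ = [614/2839 -284/2839; -284/2839 1500/2839]

x' = [2759/2839, -3736/2839]
P' = [614/2839 -284/2839; -284/2839 1500/2839]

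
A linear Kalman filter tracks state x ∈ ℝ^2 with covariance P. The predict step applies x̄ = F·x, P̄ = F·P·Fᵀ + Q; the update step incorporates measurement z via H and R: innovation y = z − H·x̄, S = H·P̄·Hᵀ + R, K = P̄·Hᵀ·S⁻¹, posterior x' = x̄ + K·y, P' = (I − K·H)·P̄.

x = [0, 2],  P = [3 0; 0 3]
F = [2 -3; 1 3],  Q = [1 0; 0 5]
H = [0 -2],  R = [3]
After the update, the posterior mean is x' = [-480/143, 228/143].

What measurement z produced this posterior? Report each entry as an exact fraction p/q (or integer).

z = [-3]

x̄ = F·x = [-6, 6]
P̄ = F·P·Fᵀ + Q = [40 -21; -21 35]
S = H·P̄·Hᵀ + R = [143]
K = P̄·Hᵀ·S⁻¹ = [42/143; -70/143]
x' − x̄ = [378/143, -630/143] = K·y
y = (KᵀK)⁻¹·Kᵀ·(x' − x̄) = [9]
z = y + H·x̄ = [9] + [-12] = [-3]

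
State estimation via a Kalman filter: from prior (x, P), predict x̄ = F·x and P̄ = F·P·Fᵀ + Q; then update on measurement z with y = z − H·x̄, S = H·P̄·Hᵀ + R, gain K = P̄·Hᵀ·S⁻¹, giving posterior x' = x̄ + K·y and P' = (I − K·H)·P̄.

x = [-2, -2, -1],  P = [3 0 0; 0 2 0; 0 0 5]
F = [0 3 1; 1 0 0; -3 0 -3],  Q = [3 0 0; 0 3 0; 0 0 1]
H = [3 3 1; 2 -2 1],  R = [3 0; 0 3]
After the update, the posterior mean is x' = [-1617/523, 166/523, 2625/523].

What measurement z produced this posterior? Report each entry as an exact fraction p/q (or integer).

x̄ = F·x = [-7, -2, 9]
P̄ = F·P·Fᵀ + Q = [26 0 -15; 0 6 -9; -15 -9 73]
S = H·P̄·Hᵀ + R = [220 109; 109 180]
K = P̄·Hᵀ·S⁻¹ = [7307/27719 1273/27719; 3909/27719 -5601/27719; -6469/27719 13311/27719]
x' − x̄ = [2044/523, 1212/523, -2082/523] = K·y
y = (KᵀK)⁻¹·Kᵀ·(x' − x̄) = [15, -1]
z = y + H·x̄ = [15, -1] + [-18, -1] = [-3, -2]

z = [-3, -2]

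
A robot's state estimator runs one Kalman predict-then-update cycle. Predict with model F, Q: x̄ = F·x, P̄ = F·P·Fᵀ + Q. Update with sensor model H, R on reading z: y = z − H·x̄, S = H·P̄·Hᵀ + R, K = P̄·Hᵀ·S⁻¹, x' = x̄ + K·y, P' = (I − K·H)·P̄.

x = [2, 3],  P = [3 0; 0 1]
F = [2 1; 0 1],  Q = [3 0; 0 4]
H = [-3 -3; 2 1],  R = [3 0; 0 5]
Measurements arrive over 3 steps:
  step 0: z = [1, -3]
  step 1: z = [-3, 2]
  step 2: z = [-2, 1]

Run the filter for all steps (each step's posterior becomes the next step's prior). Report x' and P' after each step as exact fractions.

step 0: x' = [-161/110, 188/165], P' = [112/55 -223/110; -223/110 763/330]
step 1: x' = [-521/2835, 496/405], P' = [171049/79380 -12517/5670; -12517/5670 1036/405]
step 2: x' = [670593/2413415, 2143873/4826830], P' = [5284691/2413415 -5425267/2413415; -5425267/2413415 12571833/4826830]

step 0: x̄ = F·x = [7, 3]
step 0: P̄ = F·P·Fᵀ + Q = [16 1; 1 5]
step 0: y = z − H·x̄ = [31, -20]
step 0: S = H·P̄·Hᵀ + R = [210 -120; -120 78]
step 0: K = P̄·Hᵀ·S⁻¹ = [-1/110 9/22; -47/165 -23/66]
step 0: x' = x̄ + K·y = [-161/110, 188/165]
step 0: P' = (I − K·H)·P̄ = [112/55 -223/110; -223/110 763/330]
step 1: x̄ = F·x = [-59/33, 188/165]
step 1: P̄ = F·P·Fᵀ + Q = [353/66 -115/66; -115/66 2083/330]
step 1: y = z − H·x̄ = [-272/55, 244/55]
step 1: S = H·P̄·Hᵀ + R = [4212/55 -1944/55; -1944/55 2831/110]
step 1: K = P̄·Hᵀ·S⁻¹ = [4189/79380 103/245; -1987/5670 -13/35]
step 1: x' = x̄ + K·y = [-521/2835, 496/405]
step 1: P' = (I − K·H)·P̄ = [171049/79380 -12517/5670; -12517/5670 1036/405]
step 2: x̄ = F·x = [6/7, 496/405]
step 2: P̄ = F·P·Fᵀ + Q = [262/49 -13/7; -13/7 2656/405]
step 2: y = z − H·x̄ = [4012/945, -5497/2835]
step 2: S = H·P̄·Hᵀ + R = [169159/2205 -231799/6615; -231799/6615 506389/19845]
step 2: K = P̄·Hᵀ·S⁻¹ = [140576/2413415 1028823/2413415; -1721299/4826830 -1825847/4826830]
step 2: x' = x̄ + K·y = [670593/2413415, 2143873/4826830]
step 2: P' = (I − K·H)·P̄ = [5284691/2413415 -5425267/2413415; -5425267/2413415 12571833/4826830]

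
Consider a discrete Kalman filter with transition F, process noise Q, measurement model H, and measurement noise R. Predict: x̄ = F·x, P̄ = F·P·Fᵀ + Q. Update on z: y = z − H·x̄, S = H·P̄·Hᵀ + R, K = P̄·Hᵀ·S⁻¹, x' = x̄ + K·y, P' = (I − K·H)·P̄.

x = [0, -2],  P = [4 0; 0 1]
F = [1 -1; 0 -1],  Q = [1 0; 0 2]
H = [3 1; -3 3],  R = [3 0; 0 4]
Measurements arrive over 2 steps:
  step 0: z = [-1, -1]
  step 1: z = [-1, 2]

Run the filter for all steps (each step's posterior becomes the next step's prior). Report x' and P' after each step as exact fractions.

step 0: x̄ = F·x = [2, 2]
step 0: P̄ = F·P·Fᵀ + Q = [6 1; 1 3]
step 0: y = z − H·x̄ = [-9, -1]
step 0: S = H·P̄·Hᵀ + R = [66 -39; -39 67]
step 0: K = P̄·Hᵀ·S⁻¹ = [688/2901 -83/967; 212/967 210/967]
step 0: x' = x̄ + K·y = [-47/967, -184/967]
step 0: P' = (I − K·H)·P̄ = [599/2901 89/967; 89/967 369/967]
step 1: x̄ = F·x = [137/967, 184/967]
step 1: P̄ = F·P·Fᵀ + Q = [4073/2901 280/967; 280/967 2303/967]
step 1: y = z − H·x̄ = [-1562/967, 1793/967]
step 1: S = H·P̄·Hᵀ + R = [19103/967 -3630/967; -3630/967 31774/967]
step 1: K = P̄·Hᵀ·S⁻¹ = [65448/307033 -47527/614066; 63028/307033 131691/614066]
step 1: x' = x̄ + K·y = [-212563/614066, 157405/614066]
step 1: P' = (I − K·H)·P̄ = [342043/1842198 50645/614066; 50645/614066 226233/614066]

step 0: x' = [-47/967, -184/967], P' = [599/2901 89/967; 89/967 369/967]
step 1: x' = [-212563/614066, 157405/614066], P' = [342043/1842198 50645/614066; 50645/614066 226233/614066]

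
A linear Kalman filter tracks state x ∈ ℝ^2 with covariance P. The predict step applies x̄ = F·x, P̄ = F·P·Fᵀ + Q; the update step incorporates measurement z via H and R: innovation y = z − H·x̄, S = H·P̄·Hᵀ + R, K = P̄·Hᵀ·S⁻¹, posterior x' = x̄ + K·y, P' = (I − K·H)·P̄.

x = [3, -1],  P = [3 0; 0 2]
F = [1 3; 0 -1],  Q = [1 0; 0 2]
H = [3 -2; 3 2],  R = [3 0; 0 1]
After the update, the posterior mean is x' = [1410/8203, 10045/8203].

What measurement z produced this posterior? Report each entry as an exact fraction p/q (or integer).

x̄ = F·x = [0, 1]
P̄ = F·P·Fᵀ + Q = [22 -6; -6 4]
S = H·P̄·Hᵀ + R = [289 182; 182 143]
K = P̄·Hᵀ·S⁻¹ = [102/631 1410/8203; -146/631 1842/8203]
x' − x̄ = [1410/8203, 1842/8203] = K·y
y = (KᵀK)⁻¹·Kᵀ·(x' − x̄) = [0, 1]
z = y + H·x̄ = [0, 1] + [-2, 2] = [-2, 3]

z = [-2, 3]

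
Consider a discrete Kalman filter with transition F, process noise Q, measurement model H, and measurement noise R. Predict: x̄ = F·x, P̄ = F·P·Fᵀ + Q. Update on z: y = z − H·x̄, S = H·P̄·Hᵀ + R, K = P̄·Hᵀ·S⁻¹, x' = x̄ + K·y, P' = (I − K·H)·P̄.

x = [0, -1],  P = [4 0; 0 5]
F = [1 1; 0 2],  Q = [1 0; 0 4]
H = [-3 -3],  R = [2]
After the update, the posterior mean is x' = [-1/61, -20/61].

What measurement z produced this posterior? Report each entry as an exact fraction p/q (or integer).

z = [1]

x̄ = F·x = [-1, -2]
P̄ = F·P·Fᵀ + Q = [10 10; 10 24]
S = H·P̄·Hᵀ + R = [488]
K = P̄·Hᵀ·S⁻¹ = [-15/122; -51/244]
x' − x̄ = [60/61, 102/61] = K·y
y = (KᵀK)⁻¹·Kᵀ·(x' − x̄) = [-8]
z = y + H·x̄ = [-8] + [9] = [1]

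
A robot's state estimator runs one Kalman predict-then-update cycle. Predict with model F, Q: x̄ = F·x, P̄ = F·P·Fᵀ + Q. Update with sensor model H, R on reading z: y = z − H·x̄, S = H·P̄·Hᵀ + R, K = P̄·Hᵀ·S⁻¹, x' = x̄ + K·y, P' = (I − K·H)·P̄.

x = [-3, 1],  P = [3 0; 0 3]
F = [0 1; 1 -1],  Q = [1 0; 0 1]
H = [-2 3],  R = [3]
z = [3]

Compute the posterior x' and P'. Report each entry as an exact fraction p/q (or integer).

x̄ = F·x = [1, -4]
P̄ = F·P·Fᵀ + Q = [4 -3; -3 7]
y = z − H·x̄ = [17]
S = H·P̄·Hᵀ + R = [118]
K = P̄·Hᵀ·S⁻¹ = [-17/118; 27/118]
x' = x̄ + K·y = [-171/118, -13/118]
P' = (I − K·H)·P̄ = [183/118 105/118; 105/118 97/118]

x' = [-171/118, -13/118]
P' = [183/118 105/118; 105/118 97/118]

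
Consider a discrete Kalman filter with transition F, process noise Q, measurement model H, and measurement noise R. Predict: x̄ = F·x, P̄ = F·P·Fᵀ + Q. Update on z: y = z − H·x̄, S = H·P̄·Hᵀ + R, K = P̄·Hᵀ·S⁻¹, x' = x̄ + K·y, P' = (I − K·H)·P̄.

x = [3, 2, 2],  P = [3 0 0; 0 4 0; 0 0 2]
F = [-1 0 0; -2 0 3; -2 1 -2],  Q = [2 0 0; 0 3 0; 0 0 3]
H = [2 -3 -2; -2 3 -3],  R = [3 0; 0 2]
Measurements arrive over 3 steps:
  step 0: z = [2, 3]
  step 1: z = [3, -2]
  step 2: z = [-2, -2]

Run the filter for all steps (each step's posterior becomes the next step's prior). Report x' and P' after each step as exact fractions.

step 0: x' = [-260233/164071, -175305/164071, -171938/164071], P' = [526755/164071 357156/164071 9306/164071; 357156/164071 267423/164071 16965/164071; 9306/164071 16965/164071 32517/164071]
step 1: x' = [-47213505/246721987, -3193873600/3207385831, -330260520/3207385831], P' = [793514589/246721987 538757094/246721987 21389052/246721987; 538757094/246721987 5245628019/3207385831 396105429/3207385831; 21389052/246721987 396105429/3207385831 628090653/3207385831]
step 2: x' = [43596091131409/62236495446211, 37194577630344/62236495446211, 48207202267256/62236495446211], P' = [199425091536579/62236495446211 135360181219746/62236495446211 5412034851624/62236495446211; 135360181219746/62236495446211 101389058720811/62236495446211 7697464422501/62236495446211; 5412034851624/62236495446211 7697464422501/62236495446211 12191995697301/62236495446211]

step 0: x̄ = F·x = [-3, 0, -8]
step 0: P̄ = F·P·Fᵀ + Q = [5 6 6; 6 33 0; 6 0 27]
step 0: y = z − H·x̄ = [-8, -27]
step 0: S = H·P̄·Hᵀ + R = [308 -95; -95 562]
step 0: K = P̄·Hᵀ·S⁻¹ = [-12190/164071 -4980/164071; -40629/164071 18531/164071; -32439/164071 -32634/164071]
step 0: x' = x̄ + K·y = [-260233/164071, -175305/164071, -171938/164071]
step 0: P' = (I − K·H)·P̄ = [526755/164071 357156/164071 9306/164071; 357156/164071 267423/164071 16965/164071; 9306/164071 16965/164071 32517/164071]
step 1: x̄ = F·x = [260233/164071, 4652/164071, 689037/164071]
step 1: P̄ = F·P·Fᵀ + Q = [854897/164071 1025592/164071 714966/164071; 1025592/164071 2780214/164071 1229889/164071; 714966/164071 1229889/164071 1574688/164071]
step 1: y = z − H·x̄ = [1363777/164071, 2245479/164071]
step 1: S = H·P̄·Hᵀ + R = [31964315/164071 -4426547/164071; -4426547/164071 17076334/164071]
step 1: K = P̄·Hᵀ·S⁻¹ = [-24006736/246721987 -17462526/246721987; -840470157/3207385831 270441663/3207385831; -629460747/3207385831 -626035512/3207385831]
step 1: x' = x̄ + K·y = [-47213505/246721987, -3193873600/3207385831, -330260520/3207385831]
step 1: P' = (I − K·H)·P̄ = [793514589/246721987 538757094/246721987 21389052/246721987; 538757094/246721987 5245628019/3207385831 396105429/3207385831; 21389052/246721987 396105429/3207385831 628090653/3207385831]
step 2: x̄ = F·x = [47213505/246721987, 236769570/3207385831, -1305801430/3207385831]
step 2: P̄ = F·P·Fᵀ + Q = [1286958563/246721987 1522862022/246721987 1091050188/246721987; 1522862022/246721987 53201039886/3207385831 24118731201/3207385831; 1091050188/246721987 24118731201/3207385831 31267577556/3207385831]
step 2: y = z − H·x̄ = [-9543616942/3207385831, -9814933532/3207385831]
step 2: S = H·P̄·Hᵀ + R = [618812751395/3207385831 -76570374767/3207385831; -76570374767/3207385831 332054366194/3207385831]
step 2: K = P̄·Hᵀ·S⁻¹ = [-6018143429776/62236495446211 -4502871984396/62236495446211; -16280580855981/62236495446211 5177210227719/62236495446211; -12217438319619/62236495446211 -12153831763824/62236495446211]
step 2: x' = x̄ + K·y = [43596091131409/62236495446211, 37194577630344/62236495446211, 48207202267256/62236495446211]
step 2: P' = (I − K·H)·P̄ = [199425091536579/62236495446211 135360181219746/62236495446211 5412034851624/62236495446211; 135360181219746/62236495446211 101389058720811/62236495446211 7697464422501/62236495446211; 5412034851624/62236495446211 7697464422501/62236495446211 12191995697301/62236495446211]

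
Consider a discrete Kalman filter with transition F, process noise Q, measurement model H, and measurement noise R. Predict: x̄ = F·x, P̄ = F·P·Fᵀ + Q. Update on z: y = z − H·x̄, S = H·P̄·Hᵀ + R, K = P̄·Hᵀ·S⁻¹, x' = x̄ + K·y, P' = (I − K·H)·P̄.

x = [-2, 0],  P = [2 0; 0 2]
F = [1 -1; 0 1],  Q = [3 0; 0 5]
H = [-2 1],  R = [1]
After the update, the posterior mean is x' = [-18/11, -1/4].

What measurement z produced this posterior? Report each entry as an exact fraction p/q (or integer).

z = [3]

x̄ = F·x = [-2, 0]
P̄ = F·P·Fᵀ + Q = [7 -2; -2 7]
S = H·P̄·Hᵀ + R = [44]
K = P̄·Hᵀ·S⁻¹ = [-4/11; 1/4]
x' − x̄ = [4/11, -1/4] = K·y
y = (KᵀK)⁻¹·Kᵀ·(x' − x̄) = [-1]
z = y + H·x̄ = [-1] + [4] = [3]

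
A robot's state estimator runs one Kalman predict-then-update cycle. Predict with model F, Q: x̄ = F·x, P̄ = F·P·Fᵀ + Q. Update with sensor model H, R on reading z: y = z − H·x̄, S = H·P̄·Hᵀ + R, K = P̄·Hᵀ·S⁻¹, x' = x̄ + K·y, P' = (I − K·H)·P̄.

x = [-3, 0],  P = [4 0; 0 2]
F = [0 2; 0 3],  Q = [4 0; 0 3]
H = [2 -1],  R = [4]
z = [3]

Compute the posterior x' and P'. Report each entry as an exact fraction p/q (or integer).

x̄ = F·x = [0, 0]
P̄ = F·P·Fᵀ + Q = [12 12; 12 21]
y = z − H·x̄ = [3]
S = H·P̄·Hᵀ + R = [25]
K = P̄·Hᵀ·S⁻¹ = [12/25; 3/25]
x' = x̄ + K·y = [36/25, 9/25]
P' = (I − K·H)·P̄ = [156/25 264/25; 264/25 516/25]

x' = [36/25, 9/25]
P' = [156/25 264/25; 264/25 516/25]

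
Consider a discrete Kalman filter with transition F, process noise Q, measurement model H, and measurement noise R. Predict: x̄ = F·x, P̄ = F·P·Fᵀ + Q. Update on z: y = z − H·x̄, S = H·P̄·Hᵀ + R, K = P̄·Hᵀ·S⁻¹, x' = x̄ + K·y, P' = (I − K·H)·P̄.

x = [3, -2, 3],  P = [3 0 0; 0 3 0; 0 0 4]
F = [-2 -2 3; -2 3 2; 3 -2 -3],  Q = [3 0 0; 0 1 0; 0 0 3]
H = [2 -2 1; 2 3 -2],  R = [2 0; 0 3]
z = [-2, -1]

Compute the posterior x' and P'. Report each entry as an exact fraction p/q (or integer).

x' = [-47769/70201, 38390/70201, 43422/70201]
P' = [21255/70201 4098/70201 8190/70201; 4098/70201 51640/70201 71136/70201; 8190/70201 71136/70201 132609/70201]

x̄ = F·x = [7, -6, 4]
P̄ = F·P·Fᵀ + Q = [63 18 -42; 18 56 -60; -42 -60 78]
y = z − H·x̄ = [-32, 11]
S = H·P̄·Hᵀ + R = [484 -540; -540 2343]
K = P̄·Hᵀ·S⁻¹ = [21252/70201 12808/70201; -11974/70201 6948/70201; 6717/140402 -11810/70201]
x' = x̄ + K·y = [-47769/70201, 38390/70201, 43422/70201]
P' = (I − K·H)·P̄ = [21255/70201 4098/70201 8190/70201; 4098/70201 51640/70201 71136/70201; 8190/70201 71136/70201 132609/70201]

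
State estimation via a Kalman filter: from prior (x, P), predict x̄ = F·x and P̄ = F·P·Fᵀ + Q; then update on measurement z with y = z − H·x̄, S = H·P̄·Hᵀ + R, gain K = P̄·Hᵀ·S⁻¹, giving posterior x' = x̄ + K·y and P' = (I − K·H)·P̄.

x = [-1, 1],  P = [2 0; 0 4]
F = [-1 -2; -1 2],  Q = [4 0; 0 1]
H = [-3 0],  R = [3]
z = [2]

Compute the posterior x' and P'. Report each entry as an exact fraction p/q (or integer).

x' = [-45/67, 187/67]
P' = [22/67 -14/67; -14/67 685/67]

x̄ = F·x = [-1, 3]
P̄ = F·P·Fᵀ + Q = [22 -14; -14 19]
y = z − H·x̄ = [-1]
S = H·P̄·Hᵀ + R = [201]
K = P̄·Hᵀ·S⁻¹ = [-22/67; 14/67]
x' = x̄ + K·y = [-45/67, 187/67]
P' = (I − K·H)·P̄ = [22/67 -14/67; -14/67 685/67]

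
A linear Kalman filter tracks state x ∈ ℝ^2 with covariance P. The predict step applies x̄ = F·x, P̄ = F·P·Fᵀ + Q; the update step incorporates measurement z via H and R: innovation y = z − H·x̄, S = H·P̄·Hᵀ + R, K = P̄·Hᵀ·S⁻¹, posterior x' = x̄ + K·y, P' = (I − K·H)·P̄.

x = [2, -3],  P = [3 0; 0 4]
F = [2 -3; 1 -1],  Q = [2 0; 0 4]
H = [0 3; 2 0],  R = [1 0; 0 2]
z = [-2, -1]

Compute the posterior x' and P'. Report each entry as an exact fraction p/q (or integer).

x̄ = F·x = [13, 5]
P̄ = F·P·Fᵀ + Q = [50 18; 18 11]
y = z − H·x̄ = [-17, -27]
S = H·P̄·Hᵀ + R = [100 108; 108 202]
K = P̄·Hᵀ·S⁻¹ = [27/2134 521/1067; 1389/4268 9/2134]
x' = x̄ + K·y = [-851/2134, -2759/4268]
P' = (I − K·H)·P̄ = [521/1067 9/2134; 9/2134 463/4268]

x' = [-851/2134, -2759/4268]
P' = [521/1067 9/2134; 9/2134 463/4268]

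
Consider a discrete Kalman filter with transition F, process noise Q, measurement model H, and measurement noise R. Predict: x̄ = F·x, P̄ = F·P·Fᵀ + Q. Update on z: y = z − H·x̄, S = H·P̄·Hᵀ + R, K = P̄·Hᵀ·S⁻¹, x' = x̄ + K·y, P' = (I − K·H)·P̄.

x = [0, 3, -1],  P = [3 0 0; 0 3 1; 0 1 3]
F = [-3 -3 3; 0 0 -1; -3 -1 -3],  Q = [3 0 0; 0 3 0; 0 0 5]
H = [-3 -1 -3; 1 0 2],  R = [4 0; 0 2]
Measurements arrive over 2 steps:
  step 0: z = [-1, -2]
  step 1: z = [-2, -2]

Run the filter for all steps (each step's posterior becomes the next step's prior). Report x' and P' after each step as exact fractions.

step 0: x̄ = F·x = [-12, 1, 0]
step 0: P̄ = F·P·Fᵀ + Q = [66 -6 15; -6 6 10; 15 10 68]
step 0: y = z − H·x̄ = [-36, 10]
step 0: S = H·P̄·Hᵀ + R = [1510 -755; -755 400]
step 0: K = P̄·Hᵀ·S⁻¹ = [-496/755 -1; 674/6795 2/9; 2081/6795 43/45]
step 0: x' = x̄ + K·y = [1246/755, -2369/6795, -9986/6795]
step 0: P' = (I − K·H)·P̄ = [4758/755 -2888/755 -3134/755; -2888/755 31762/6795 14506/6795; -3134/755 14506/6795 20596/6795]
step 1: x̄ = F·x = [-6277/755, 9986/6795, -263/1359]
step 1: P̄ = F·P·Fᵀ + Q = [72861/755 -11432/755 7828/755; -11432/755 40981/6795 -8324/6795; 7828/755 -8324/6795 11975/1359]
step 1: y = z − H·x̄ = [-177028/6795, 45533/6795]
step 1: S = H·P̄·Hᵀ + R = [7109641/6795 -2841029/6795; -2841029/6795 1190647/6795]
step 1: K = P̄·Hᵀ·S⁻¹ = [-76574526/144822277 -85816659/144822277; 6507399/289644554 -13551659/289644554; 62369381/289644554 195090731/289644554]
step 1: x' = x̄ + K·y = [215879376/144822277, 165320235/289644554, -373648729/289644554]
step 1: P' = (I − K·H)·P̄ = [645514338/144822277 -404523426/144822277 -408573828/144822277; -404523426/144822277 1228195659/289644554 390971767/289644554; -408573828/144822277 390971767/289644554 603664559/289644554]

step 0: x' = [1246/755, -2369/6795, -9986/6795], P' = [4758/755 -2888/755 -3134/755; -2888/755 31762/6795 14506/6795; -3134/755 14506/6795 20596/6795]
step 1: x' = [215879376/144822277, 165320235/289644554, -373648729/289644554], P' = [645514338/144822277 -404523426/144822277 -408573828/144822277; -404523426/144822277 1228195659/289644554 390971767/289644554; -408573828/144822277 390971767/289644554 603664559/289644554]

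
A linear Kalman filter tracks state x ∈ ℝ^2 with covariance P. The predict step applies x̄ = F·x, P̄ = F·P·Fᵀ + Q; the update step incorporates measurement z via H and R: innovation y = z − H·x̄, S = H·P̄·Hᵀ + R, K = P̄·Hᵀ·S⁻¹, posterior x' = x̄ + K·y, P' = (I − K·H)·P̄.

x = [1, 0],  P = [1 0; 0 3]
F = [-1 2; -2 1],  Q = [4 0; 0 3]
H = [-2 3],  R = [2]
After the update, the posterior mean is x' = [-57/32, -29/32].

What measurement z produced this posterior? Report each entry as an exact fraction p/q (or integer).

x̄ = F·x = [-1, -2]
P̄ = F·P·Fᵀ + Q = [17 8; 8 10]
S = H·P̄·Hᵀ + R = [64]
K = P̄·Hᵀ·S⁻¹ = [-5/32; 7/32]
x' − x̄ = [-25/32, 35/32] = K·y
y = (KᵀK)⁻¹·Kᵀ·(x' − x̄) = [5]
z = y + H·x̄ = [5] + [-4] = [1]

z = [1]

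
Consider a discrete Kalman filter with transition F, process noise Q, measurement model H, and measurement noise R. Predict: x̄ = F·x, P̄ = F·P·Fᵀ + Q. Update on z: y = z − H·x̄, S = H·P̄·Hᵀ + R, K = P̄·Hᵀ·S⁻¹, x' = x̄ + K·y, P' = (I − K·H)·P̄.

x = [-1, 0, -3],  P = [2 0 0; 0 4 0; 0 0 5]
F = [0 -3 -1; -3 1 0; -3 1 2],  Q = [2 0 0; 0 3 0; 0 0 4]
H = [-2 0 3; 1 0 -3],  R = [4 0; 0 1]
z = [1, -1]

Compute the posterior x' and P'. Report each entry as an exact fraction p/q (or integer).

x̄ = F·x = [3, 3, -3]
P̄ = F·P·Fᵀ + Q = [43 -12 -22; -12 25 22; -22 22 46]
y = z − H·x̄ = [16, -13]
S = H·P̄·Hᵀ + R = [854 -698; -698 590]
K = P̄·Hᵀ·S⁻¹ = [-6799/8328 -6505/8328; -28/347 -79/347; -1075/4164 -2401/4164]
x' = x̄ + K·y = [255/2776, 1620/347, 507/1388]
P' = (I − K·H)·P̄ = [33701/8328 191/347 6701/4164; 191/347 5033/347 90/347; 6701/4164 90/347 1517/2082]

x' = [255/2776, 1620/347, 507/1388]
P' = [33701/8328 191/347 6701/4164; 191/347 5033/347 90/347; 6701/4164 90/347 1517/2082]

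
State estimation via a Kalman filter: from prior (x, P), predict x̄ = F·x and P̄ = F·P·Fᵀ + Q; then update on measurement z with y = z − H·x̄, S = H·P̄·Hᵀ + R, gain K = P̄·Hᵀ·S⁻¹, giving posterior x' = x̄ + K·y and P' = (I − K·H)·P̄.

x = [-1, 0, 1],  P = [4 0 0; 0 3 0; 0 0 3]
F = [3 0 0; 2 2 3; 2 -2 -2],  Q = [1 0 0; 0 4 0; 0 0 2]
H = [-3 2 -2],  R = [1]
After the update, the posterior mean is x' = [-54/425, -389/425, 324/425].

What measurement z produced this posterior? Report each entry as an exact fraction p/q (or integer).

x̄ = F·x = [-3, 1, -4]
P̄ = F·P·Fᵀ + Q = [37 24 24; 24 59 -14; 24 -14 42]
S = H·P̄·Hᵀ + R = [850]
K = P̄·Hᵀ·S⁻¹ = [-111/850; 37/425; -92/425]
x' − x̄ = [1221/425, -814/425, 2024/425] = K·y
y = (KᵀK)⁻¹·Kᵀ·(x' − x̄) = [-22]
z = y + H·x̄ = [-22] + [19] = [-3]

z = [-3]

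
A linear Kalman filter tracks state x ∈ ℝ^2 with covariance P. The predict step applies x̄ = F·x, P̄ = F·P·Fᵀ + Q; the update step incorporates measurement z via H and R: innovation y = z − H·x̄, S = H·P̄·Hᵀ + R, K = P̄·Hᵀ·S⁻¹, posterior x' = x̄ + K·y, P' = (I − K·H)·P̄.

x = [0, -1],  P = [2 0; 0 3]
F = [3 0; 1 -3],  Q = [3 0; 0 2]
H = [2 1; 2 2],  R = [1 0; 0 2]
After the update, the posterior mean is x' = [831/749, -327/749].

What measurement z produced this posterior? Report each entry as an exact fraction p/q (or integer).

x̄ = F·x = [0, 3]
P̄ = F·P·Fᵀ + Q = [21 6; 6 31]
S = H·P̄·Hᵀ + R = [140 182; 182 258]
K = P̄·Hᵀ·S⁻¹ = [639/749 -42/107; -1187/1498 181/214]
x' − x̄ = [831/749, -2574/749] = K·y
y = (KᵀK)⁻¹·Kᵀ·(x' − x̄) = [-1, -5]
z = y + H·x̄ = [-1, -5] + [3, 6] = [2, 1]

z = [2, 1]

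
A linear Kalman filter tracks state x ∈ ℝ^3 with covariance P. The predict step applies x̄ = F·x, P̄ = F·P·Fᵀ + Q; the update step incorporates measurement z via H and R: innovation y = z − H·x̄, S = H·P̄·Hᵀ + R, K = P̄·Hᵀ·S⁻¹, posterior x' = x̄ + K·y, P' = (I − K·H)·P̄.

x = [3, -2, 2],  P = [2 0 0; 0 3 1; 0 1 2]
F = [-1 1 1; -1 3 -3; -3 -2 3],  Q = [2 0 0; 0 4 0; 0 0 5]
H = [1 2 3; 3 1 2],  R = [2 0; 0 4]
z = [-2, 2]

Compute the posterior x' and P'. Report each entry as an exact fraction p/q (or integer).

x̄ = F·x = [-3, -15, 1]
P̄ = F·P·Fᵀ + Q = [11 5 7; 5 33 -15; 7 -15 41]
y = z − H·x̄ = [28, 24]
S = H·P̄·Hᵀ + R = [396 352; 352 354]
K = P̄·Hᵀ·S⁻¹ = [-859/4070 66/185; 717/4070 -23/185; 553/2035 -4/185]
x' = x̄ + K·y = [-707/2035, -26559/2035, 16463/2035]
P' = (I − K·H)·P̄ = [2672/2035 8274/2035 -6693/2035; 8274/2035 62388/2035 -44111/2035; -6693/2035 -44111/2035 32007/2035]

x' = [-707/2035, -26559/2035, 16463/2035]
P' = [2672/2035 8274/2035 -6693/2035; 8274/2035 62388/2035 -44111/2035; -6693/2035 -44111/2035 32007/2035]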